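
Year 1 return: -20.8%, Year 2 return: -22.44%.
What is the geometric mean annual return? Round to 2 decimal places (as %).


Formula: Geometric mean = ((1+r1)*(1+r2))^(1/2) - 1
Product: (1 + -0.208) * (1 + -0.2244) = 0.792 * 0.7756 = 0.614275
Square root: 0.614275^0.5 = 0.783757
Geometric mean = 0.783757 - 1 = -0.216243
As percentage: -21.62%

-21.62%


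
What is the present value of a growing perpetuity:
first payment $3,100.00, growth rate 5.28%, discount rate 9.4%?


Formula: PV = C / (r - g)
Spread: r - g = 0.094 - 0.0528 = 0.0412
Substituting: PV = $3,100.00 / 0.0412
PV = $75,242.72

$75,242.72


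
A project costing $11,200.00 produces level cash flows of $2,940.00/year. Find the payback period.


Formula: Payback = investment / annual cash flow
Substituting: Payback = $11,200.00 / $2,940.00
Payback = 3.8095 years

3.8095 years


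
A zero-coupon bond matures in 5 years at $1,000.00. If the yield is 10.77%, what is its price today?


Formula: Price = FV / (1 + r)^n
Substituting: Price = $1,000.00 / (1 + 0.1077)^5
Discount factor: (1.1077)^5 = 1.667673
Price = $1,000.00 / 1.667673 = $599.64

$599.64


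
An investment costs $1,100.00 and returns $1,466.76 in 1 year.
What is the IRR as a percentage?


Formula: IRR = C1/C0 - 1
Substituting: IRR = $1,466.76 / $1,100.00 - 1
Ratio: 1.333418 - 1 = 0.333418
IRR = 33.3418%

33.3418%


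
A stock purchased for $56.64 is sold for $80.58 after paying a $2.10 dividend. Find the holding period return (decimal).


Formula: HPR = (P1 - P0 + D) / P0
Gain: $80.58 - $56.64 + $2.10 = $26.04
HPR = $26.04 / $56.64 = 0.4597

0.4597


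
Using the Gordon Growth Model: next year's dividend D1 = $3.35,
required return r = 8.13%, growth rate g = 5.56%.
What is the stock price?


Formula: P = D1 / (r - g)
Spread: r - g = 0.0813 - 0.0556 = 0.0257
Substituting: P = $3.35 / 0.0257
P = $130.35

$130.35


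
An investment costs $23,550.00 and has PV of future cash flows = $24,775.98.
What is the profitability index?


Formula: PI = PV(cash flows) / initial investment
Substituting: PI = $24,775.98 / $23,550.00
PI = 1.0521

1.0521


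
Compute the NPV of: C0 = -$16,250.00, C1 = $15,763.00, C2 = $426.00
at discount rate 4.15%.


Formula: NPV = C0 + C1/(1+r) + C2/(1+r)^2
Discount C1: $15,763.00 / (1 + 0.0415) = $15,134.90
Discount C2: $426.00 / (1 + 0.0415)^2 = $392.73
NPV = -$16,250.00 + $15,134.90 + $392.73 = -$722.37

-$722.37


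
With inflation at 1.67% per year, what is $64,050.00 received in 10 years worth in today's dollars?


Formula: Real value = nominal / (1 + inflation)^years
Price level: (1 + 0.0167)^10 = 1.180126
Real value = $64,050.00 / 1.180126 = $54,273.88

$54,273.88


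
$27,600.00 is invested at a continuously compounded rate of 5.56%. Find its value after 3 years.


Formula: FV = P * e^(r*t)
Exponent: r*t = 0.0556 * 3 = 0.1668
e^(0.1668) = 1.181518
FV = $27,600.00 * 1.181518 = $32,609.90

$32,609.90


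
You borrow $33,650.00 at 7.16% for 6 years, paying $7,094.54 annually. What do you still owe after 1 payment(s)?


Formula: Balance = PV*(1+r)^k - PMT*((1+r)^k - 1)/r
Growth: (1 + 0.0716)^1 = 1.0716
Accumulated factor: ((1+r)^k - 1)/r = 1.0
Balance = $33,650.00 * 1.0716 - $7,094.54 * 1.0
Balance = $28,964.80

$28,964.80


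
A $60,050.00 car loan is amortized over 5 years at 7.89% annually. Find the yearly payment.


Formula: PMT = PV * r / (1 - (1+r)^(-n))
Denominator: 1 - (1 + 0.0789)^(-5) = 0.31594
Numerator: $60,050.00 * 0.0789 = 4737.945
PMT = 4737.945 / 0.31594 = $14,996.33

$14,996.33


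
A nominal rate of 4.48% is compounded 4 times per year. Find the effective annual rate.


Formula: EAR = (1 + r/m)^m - 1
Period rate: r/m = 0.0448 / 4 = 0.0112
Compounding: (1 + 0.0112)^4 = 1.045558
EAR = 1.045558 - 1 = 0.045558

0.045558


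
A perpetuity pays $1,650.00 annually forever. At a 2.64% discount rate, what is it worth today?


Formula: PV = C / r
Substituting: PV = $1,650.00 / 0.0264
PV = $62,500.00

$62,500.00


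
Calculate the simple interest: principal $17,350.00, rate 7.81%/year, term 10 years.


Formula: I = P * r * t
Substituting: I = $17,350.00 * 0.0781 * 10
Step: I = $17,350.00 * 0.781
I = $13,550.35

$13,550.35


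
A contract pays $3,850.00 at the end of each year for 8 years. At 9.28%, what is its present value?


Formula: PV = PMT * (1 - (1+r)^(-n)) / r
Discount factor: (1 + 0.0928)^(-8) = 0.491671
Bracket: 1 - 0.491671 = 0.508329
PV = $3,850.00 * 0.508329 / 0.0928 = $21,089.08

$21,089.08


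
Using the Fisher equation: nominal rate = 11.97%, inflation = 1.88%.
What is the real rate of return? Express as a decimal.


Formula: (1 + r_real) = (1 + r_nom) / (1 + inflation)
Substituting: (1 + r_real) = 1.1197 / 1.0188
(1 + r_real) = 1.099038
r_real = 1.099038 - 1 = 0.099038

0.099038


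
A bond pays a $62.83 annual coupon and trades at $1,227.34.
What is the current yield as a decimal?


Formula: Current yield = annual coupon / price
Substituting: CY = $62.83 / $1,227.34
CY = 0.051192

0.051192


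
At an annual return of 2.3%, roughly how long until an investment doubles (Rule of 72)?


Formula: Years ≈ 72 / r
Substituting: Years ≈ 72 / 2.3
Years ≈ 31.3

31.3 years


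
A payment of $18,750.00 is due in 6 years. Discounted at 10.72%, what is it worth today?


Formula: PV = FV / (1 + r)^n
Substituting: PV = $18,750.00 / (1 + 0.1072)^6
Discount factor: (1.1072)^6 = 1.842284
PV = $18,750.00 / 1.842284 = $10,177.59

$10,177.59


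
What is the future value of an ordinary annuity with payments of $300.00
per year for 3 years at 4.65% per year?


Formula: FV = PMT * ((1+r)^n - 1) / r
Growth factor: (1 + 0.0465)^3 = 1.146087
Numerator: 1.146087 - 1 = 0.146087
FV = $300.00 * 0.146087 / 0.0465 = $942.50

$942.50


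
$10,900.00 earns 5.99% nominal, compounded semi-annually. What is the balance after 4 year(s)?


Formula: FV = P * (1 + r/m)^(m*t)
Period rate: r/m = 0.0599 / 2 = 0.02995
Total periods: m*t = 2 * 4 = 8
Growth factor: (1 + 0.02995)^8 = 1.266278
FV = $10,900.00 * 1.266278 = $13,802.43

$13,802.43


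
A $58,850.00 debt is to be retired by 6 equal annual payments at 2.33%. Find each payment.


Formula: PMT = PV * r / (1 - (1+r)^(-n))
Denominator: 1 - (1 + 0.0233)^(-6) = 0.129072
Numerator: $58,850.00 * 0.0233 = 1371.205
PMT = 1371.205 / 0.129072 = $10,623.55

$10,623.55


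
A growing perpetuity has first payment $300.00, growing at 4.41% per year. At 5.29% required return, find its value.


Formula: PV = C / (r - g)
Spread: r - g = 0.0529 - 0.0441 = 0.0088
Substituting: PV = $300.00 / 0.0088
PV = $34,090.91

$34,090.91


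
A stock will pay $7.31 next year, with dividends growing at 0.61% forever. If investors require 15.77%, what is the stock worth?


Formula: P = D1 / (r - g)
Spread: r - g = 0.1577 - 0.0061 = 0.1516
Substituting: P = $7.31 / 0.1516
P = $48.22

$48.22


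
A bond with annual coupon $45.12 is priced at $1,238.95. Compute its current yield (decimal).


Formula: Current yield = annual coupon / price
Substituting: CY = $45.12 / $1,238.95
CY = 0.036418

0.036418


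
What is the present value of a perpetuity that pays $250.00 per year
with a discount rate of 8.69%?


Formula: PV = C / r
Substituting: PV = $250.00 / 0.0869
PV = $2,876.87

$2,876.87


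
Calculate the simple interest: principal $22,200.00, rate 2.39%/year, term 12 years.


Formula: I = P * r * t
Substituting: I = $22,200.00 * 0.0239 * 12
Step: I = $22,200.00 * 0.2868
I = $6,366.96

$6,366.96


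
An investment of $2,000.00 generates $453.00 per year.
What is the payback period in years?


Formula: Payback = investment / annual cash flow
Substituting: Payback = $2,000.00 / $453.00
Payback = 4.415 years

4.415 years


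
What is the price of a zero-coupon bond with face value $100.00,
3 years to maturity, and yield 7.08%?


Formula: Price = FV / (1 + r)^n
Substituting: Price = $100.00 / (1 + 0.0708)^3
Discount factor: (1.0708)^3 = 1.227793
Price = $100.00 / 1.227793 = $81.45

$81.45


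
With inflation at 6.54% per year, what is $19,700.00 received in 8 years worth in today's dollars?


Formula: Real value = nominal / (1 + inflation)^years
Price level: (1 + 0.0654)^8 = 1.659975
Real value = $19,700.00 / 1.659975 = $11,867.65

$11,867.65


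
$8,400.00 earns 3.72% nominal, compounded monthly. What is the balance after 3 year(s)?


Formula: FV = P * (1 + r/m)^(m*t)
Period rate: r/m = 0.0372 / 12 = 0.0031
Total periods: m*t = 12 * 3 = 36
Growth factor: (1 + 0.0031)^36 = 1.117873
FV = $8,400.00 * 1.117873 = $9,390.13

$9,390.13


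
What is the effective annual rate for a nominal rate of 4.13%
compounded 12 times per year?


Formula: EAR = (1 + r/m)^m - 1
Period rate: r/m = 0.0413 / 12 = 0.003442
Compounding: (1 + 0.003442)^12 = 1.042091
EAR = 1.042091 - 1 = 0.042091

0.042091


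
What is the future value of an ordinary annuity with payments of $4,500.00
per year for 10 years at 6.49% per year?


Formula: FV = PMT * ((1+r)^n - 1) / r
Growth factor: (1 + 0.0649)^10 = 1.875376
Numerator: 1.875376 - 1 = 0.875376
FV = $4,500.00 * 0.875376 / 0.0649 = $60,696.31

$60,696.31


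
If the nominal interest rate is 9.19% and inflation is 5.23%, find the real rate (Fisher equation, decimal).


Formula: (1 + r_real) = (1 + r_nom) / (1 + inflation)
Substituting: (1 + r_real) = 1.0919 / 1.0523
(1 + r_real) = 1.037632
r_real = 1.037632 - 1 = 0.037632

0.037632


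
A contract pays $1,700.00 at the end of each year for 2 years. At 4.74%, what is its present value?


Formula: PV = PMT * (1 - (1+r)^(-n)) / r
Discount factor: (1 + 0.0474)^(-2) = 0.911538
Bracket: 1 - 0.911538 = 0.088462
PV = $1,700.00 * 0.088462 / 0.0474 = $3,172.68

$3,172.68


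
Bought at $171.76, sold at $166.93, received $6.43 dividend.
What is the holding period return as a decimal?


Formula: HPR = (P1 - P0 + D) / P0
Gain: $166.93 - $171.76 + $6.43 = $1.60
HPR = $1.60 / $171.76 = 0.0093

0.0093


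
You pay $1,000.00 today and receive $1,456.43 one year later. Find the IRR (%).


Formula: IRR = C1/C0 - 1
Substituting: IRR = $1,456.43 / $1,000.00 - 1
Ratio: 1.45643 - 1 = 0.45643
IRR = 45.643%

45.643%


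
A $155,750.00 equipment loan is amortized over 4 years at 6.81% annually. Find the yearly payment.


Formula: PMT = PV * r / (1 - (1+r)^(-n))
Denominator: 1 - (1 + 0.0681)^(-4) = 0.231662
Numerator: $155,750.00 * 0.0681 = 10606.575
PMT = 10606.575 / 0.231662 = $45,784.71

$45,784.71


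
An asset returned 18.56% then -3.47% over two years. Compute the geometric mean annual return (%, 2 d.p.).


Formula: Geometric mean = ((1+r1)*(1+r2))^(1/2) - 1
Product: (1 + 0.1856) * (1 + -0.0347) = 1.1856 * 0.9653 = 1.14446
Square root: 1.14446^0.5 = 1.069794
Geometric mean = 1.069794 - 1 = 0.069794
As percentage: 6.98%

6.98%


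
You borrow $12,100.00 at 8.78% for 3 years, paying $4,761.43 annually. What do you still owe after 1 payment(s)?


Formula: Balance = PV*(1+r)^k - PMT*((1+r)^k - 1)/r
Growth: (1 + 0.0878)^1 = 1.0878
Accumulated factor: ((1+r)^k - 1)/r = 1.0
Balance = $12,100.00 * 1.0878 - $4,761.43 * 1.0
Balance = $8,400.95

$8,400.95


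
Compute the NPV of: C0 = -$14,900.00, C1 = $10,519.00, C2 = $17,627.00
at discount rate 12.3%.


Formula: NPV = C0 + C1/(1+r) + C2/(1+r)^2
Discount C1: $10,519.00 / (1 + 0.123) = $9,366.87
Discount C2: $17,627.00 / (1 + 0.123)^2 = $13,977.16
NPV = -$14,900.00 + $9,366.87 + $13,977.16 = $8,444.03

$8,444.03


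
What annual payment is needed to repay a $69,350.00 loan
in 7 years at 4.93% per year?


Formula: PMT = PV * r / (1 - (1+r)^(-n))
Denominator: 1 - (1 + 0.0493)^(-7) = 0.285993
Numerator: $69,350.00 * 0.0493 = 3418.955
PMT = 3418.955 / 0.285993 = $11,954.67

$11,954.67


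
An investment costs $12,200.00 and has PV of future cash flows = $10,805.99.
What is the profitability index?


Formula: PI = PV(cash flows) / initial investment
Substituting: PI = $10,805.99 / $12,200.00
PI = 0.8857

0.8857


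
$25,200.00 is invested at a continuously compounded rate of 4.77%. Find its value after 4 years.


Formula: FV = P * e^(r*t)
Exponent: r*t = 0.0477 * 4 = 0.1908
e^(0.1908) = 1.210217
FV = $25,200.00 * 1.210217 = $30,497.48

$30,497.48


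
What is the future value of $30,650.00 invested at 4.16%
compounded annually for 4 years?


Formula: FV = P * (1 + r)^n
Substituting: FV = $30,650.00 * (1 + 0.0416)^4
Growth factor: (1.0416)^4 = 1.177074
FV = $30,650.00 * 1.177074 = $36,077.33

$36,077.33


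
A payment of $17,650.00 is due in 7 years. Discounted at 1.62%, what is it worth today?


Formula: PV = FV / (1 + r)^n
Substituting: PV = $17,650.00 / (1 + 0.0162)^7
Discount factor: (1.0162)^7 = 1.119062
PV = $17,650.00 / 1.119062 = $15,772.13

$15,772.13


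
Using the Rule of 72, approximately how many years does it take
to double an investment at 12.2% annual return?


Formula: Years ≈ 72 / r
Substituting: Years ≈ 72 / 12.2
Years ≈ 5.9

5.9 years


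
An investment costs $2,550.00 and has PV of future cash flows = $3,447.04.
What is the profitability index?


Formula: PI = PV(cash flows) / initial investment
Substituting: PI = $3,447.04 / $2,550.00
PI = 1.3518

1.3518


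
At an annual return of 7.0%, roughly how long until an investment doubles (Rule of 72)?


Formula: Years ≈ 72 / r
Substituting: Years ≈ 72 / 7.0
Years ≈ 10.3

10.3 years


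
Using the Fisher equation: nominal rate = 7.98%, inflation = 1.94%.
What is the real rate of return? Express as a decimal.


Formula: (1 + r_real) = (1 + r_nom) / (1 + inflation)
Substituting: (1 + r_real) = 1.0798 / 1.0194
(1 + r_real) = 1.059251
r_real = 1.059251 - 1 = 0.059251

0.059251


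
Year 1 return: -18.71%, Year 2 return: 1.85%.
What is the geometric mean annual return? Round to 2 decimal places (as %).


Formula: Geometric mean = ((1+r1)*(1+r2))^(1/2) - 1
Product: (1 + -0.1871) * (1 + 0.0185) = 0.8129 * 1.0185 = 0.827939
Square root: 0.827939^0.5 = 0.909911
Geometric mean = 0.909911 - 1 = -0.090089
As percentage: -9.01%

-9.01%


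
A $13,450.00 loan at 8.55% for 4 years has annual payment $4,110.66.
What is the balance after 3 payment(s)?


Formula: Balance = PV*(1+r)^k - PMT*((1+r)^k - 1)/r
Growth: (1 + 0.0855)^3 = 1.279056
Accumulated factor: ((1+r)^k - 1)/r = 3.26381
Balance = $13,450.00 * 1.279056 - $4,110.66 * 3.26381
Balance = $3,786.89

$3,786.89


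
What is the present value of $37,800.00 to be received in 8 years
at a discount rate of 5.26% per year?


Formula: PV = FV / (1 + r)^n
Substituting: PV = $37,800.00 / (1 + 0.0526)^8
Discount factor: (1.0526)^8 = 1.506978
PV = $37,800.00 / 1.506978 = $25,083.31

$25,083.31


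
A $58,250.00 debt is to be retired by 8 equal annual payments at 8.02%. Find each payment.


Formula: PMT = PV * r / (1 - (1+r)^(-n))
Denominator: 1 - (1 + 0.0802)^(-8) = 0.460531
Numerator: $58,250.00 * 0.0802 = 4671.65
PMT = 4671.65 / 0.460531 = $10,144.05

$10,144.05


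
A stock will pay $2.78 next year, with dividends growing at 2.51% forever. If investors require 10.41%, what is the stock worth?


Formula: P = D1 / (r - g)
Spread: r - g = 0.1041 - 0.0251 = 0.079
Substituting: P = $2.78 / 0.079
P = $35.19

$35.19


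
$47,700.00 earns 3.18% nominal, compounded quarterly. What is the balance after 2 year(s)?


Formula: FV = P * (1 + r/m)^(m*t)
Period rate: r/m = 0.0318 / 4 = 0.00795
Total periods: m*t = 4 * 2 = 8
Growth factor: (1 + 0.00795)^8 = 1.065398
FV = $47,700.00 * 1.065398 = $50,819.49

$50,819.49


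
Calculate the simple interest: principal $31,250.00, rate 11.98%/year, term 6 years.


Formula: I = P * r * t
Substituting: I = $31,250.00 * 0.1198 * 6
Step: I = $31,250.00 * 0.7188
I = $22,462.50

$22,462.50


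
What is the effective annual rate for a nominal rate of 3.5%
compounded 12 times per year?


Formula: EAR = (1 + r/m)^m - 1
Period rate: r/m = 0.035 / 12 = 0.002917
Compounding: (1 + 0.002917)^12 = 1.035567
EAR = 1.035567 - 1 = 0.035567

0.035567


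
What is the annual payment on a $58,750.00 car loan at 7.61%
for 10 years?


Formula: PMT = PV * r / (1 - (1+r)^(-n))
Denominator: 1 - (1 + 0.0761)^(-10) = 0.519743
Numerator: $58,750.00 * 0.0761 = 4470.875
PMT = 4470.875 / 0.519743 = $8,602.09

$8,602.09


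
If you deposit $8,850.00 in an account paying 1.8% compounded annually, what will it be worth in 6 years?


Formula: FV = P * (1 + r)^n
Substituting: FV = $8,850.00 * (1 + 0.018)^6
Growth factor: (1.018)^6 = 1.112978
FV = $8,850.00 * 1.112978 = $9,849.86

$9,849.86


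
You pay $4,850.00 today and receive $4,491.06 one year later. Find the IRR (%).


Formula: IRR = C1/C0 - 1
Substituting: IRR = $4,491.06 / $4,850.00 - 1
Ratio: 0.925992 - 1 = -0.074008
IRR = -7.4008%

-7.4008%


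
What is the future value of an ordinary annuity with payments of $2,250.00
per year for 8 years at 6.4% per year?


Formula: FV = PMT * ((1+r)^n - 1) / r
Growth factor: (1 + 0.064)^8 = 1.642605
Numerator: 1.642605 - 1 = 0.642605
FV = $2,250.00 * 0.642605 / 0.064 = $22,591.57

$22,591.57


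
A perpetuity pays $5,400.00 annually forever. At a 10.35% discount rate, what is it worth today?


Formula: PV = C / r
Substituting: PV = $5,400.00 / 0.1035
PV = $52,173.91

$52,173.91


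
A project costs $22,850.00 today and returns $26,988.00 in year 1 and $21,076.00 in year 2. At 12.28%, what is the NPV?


Formula: NPV = C0 + C1/(1+r) + C2/(1+r)^2
Discount C1: $26,988.00 / (1 + 0.1228) = $24,036.34
Discount C2: $21,076.00 / (1 + 0.1228)^2 = $16,717.96
NPV = -$22,850.00 + $24,036.34 + $16,717.96 = $17,904.30

$17,904.30


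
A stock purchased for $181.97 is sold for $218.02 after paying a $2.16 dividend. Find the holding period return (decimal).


Formula: HPR = (P1 - P0 + D) / P0
Gain: $218.02 - $181.97 + $2.16 = $38.21
HPR = $38.21 / $181.97 = 0.21

0.21


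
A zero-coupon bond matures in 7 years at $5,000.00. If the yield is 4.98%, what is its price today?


Formula: Price = FV / (1 + r)^n
Substituting: Price = $5,000.00 / (1 + 0.0498)^7
Discount factor: (1.0498)^7 = 1.405225
Price = $5,000.00 / 1.405225 = $3,558.15

$3,558.15


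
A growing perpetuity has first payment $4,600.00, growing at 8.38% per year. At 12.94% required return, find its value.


Formula: PV = C / (r - g)
Spread: r - g = 0.1294 - 0.0838 = 0.0456
Substituting: PV = $4,600.00 / 0.0456
PV = $100,877.19

$100,877.19


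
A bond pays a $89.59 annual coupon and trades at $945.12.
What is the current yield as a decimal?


Formula: Current yield = annual coupon / price
Substituting: CY = $89.59 / $945.12
CY = 0.094792

0.094792


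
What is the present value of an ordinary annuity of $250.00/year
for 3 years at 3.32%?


Formula: PV = PMT * (1 - (1+r)^(-n)) / r
Discount factor: (1 + 0.0332)^(-3) = 0.906665
Bracket: 1 - 0.906665 = 0.093335
PV = $250.00 * 0.093335 / 0.0332 = $702.82

$702.82


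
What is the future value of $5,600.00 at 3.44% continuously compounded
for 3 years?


Formula: FV = P * e^(r*t)
Exponent: r*t = 0.0344 * 3 = 0.1032
e^(0.1032) = 1.108713
FV = $5,600.00 * 1.108713 = $6,208.79

$6,208.79


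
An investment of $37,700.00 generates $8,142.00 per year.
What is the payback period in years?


Formula: Payback = investment / annual cash flow
Substituting: Payback = $37,700.00 / $8,142.00
Payback = 4.6303 years

4.6303 years


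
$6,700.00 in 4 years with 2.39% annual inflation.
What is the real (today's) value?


Formula: Real value = nominal / (1 + inflation)^years
Price level: (1 + 0.0239)^4 = 1.099082
Real value = $6,700.00 / 1.099082 = $6,096.00

$6,096.00


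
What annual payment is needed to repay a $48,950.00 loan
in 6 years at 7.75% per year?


Formula: PMT = PV * r / (1 - (1+r)^(-n))
Denominator: 1 - (1 + 0.0775)^(-6) = 0.361007
Numerator: $48,950.00 * 0.0775 = 3793.625
PMT = 3793.625 / 0.361007 = $10,508.46

$10,508.46


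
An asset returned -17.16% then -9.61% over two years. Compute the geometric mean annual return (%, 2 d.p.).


Formula: Geometric mean = ((1+r1)*(1+r2))^(1/2) - 1
Product: (1 + -0.1716) * (1 + -0.0961) = 0.8284 * 0.9039 = 0.748791
Square root: 0.748791^0.5 = 0.865327
Geometric mean = 0.865327 - 1 = -0.134673
As percentage: -13.47%

-13.47%


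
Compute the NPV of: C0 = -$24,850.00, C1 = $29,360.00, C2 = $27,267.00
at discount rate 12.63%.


Formula: NPV = C0 + C1/(1+r) + C2/(1+r)^2
Discount C1: $29,360.00 / (1 + 0.1263) = $26,067.66
Discount C2: $27,267.00 / (1 + 0.1263)^2 = $21,494.59
NPV = -$24,850.00 + $26,067.66 + $21,494.59 = $22,712.25

$22,712.25


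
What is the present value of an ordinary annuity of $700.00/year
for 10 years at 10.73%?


Formula: PV = PMT * (1 - (1+r)^(-n)) / r
Discount factor: (1 + 0.1073)^(-10) = 0.360867
Bracket: 1 - 0.360867 = 0.639133
PV = $700.00 * 0.639133 / 0.1073 = $4,169.55

$4,169.55


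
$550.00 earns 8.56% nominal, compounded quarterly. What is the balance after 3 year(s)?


Formula: FV = P * (1 + r/m)^(m*t)
Period rate: r/m = 0.0856 / 4 = 0.0214
Total periods: m*t = 4 * 3 = 12
Growth factor: (1 + 0.0214)^12 = 1.289289
FV = $550.00 * 1.289289 = $709.11

$709.11


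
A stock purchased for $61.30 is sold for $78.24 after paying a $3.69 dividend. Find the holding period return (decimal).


Formula: HPR = (P1 - P0 + D) / P0
Gain: $78.24 - $61.30 + $3.69 = $20.63
HPR = $20.63 / $61.30 = 0.3365

0.3365


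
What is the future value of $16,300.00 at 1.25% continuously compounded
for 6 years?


Formula: FV = P * e^(r*t)
Exponent: r*t = 0.0125 * 6 = 0.075
e^(0.075) = 1.077884
FV = $16,300.00 * 1.077884 = $17,569.51

$17,569.51


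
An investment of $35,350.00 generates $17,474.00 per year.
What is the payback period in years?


Formula: Payback = investment / annual cash flow
Substituting: Payback = $35,350.00 / $17,474.00
Payback = 2.023 years

2.023 years


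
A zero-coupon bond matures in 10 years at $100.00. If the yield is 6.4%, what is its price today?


Formula: Price = FV / (1 + r)^n
Substituting: Price = $100.00 / (1 + 0.064)^10
Discount factor: (1.064)^10 = 1.859586
Price = $100.00 / 1.859586 = $53.78

$53.78


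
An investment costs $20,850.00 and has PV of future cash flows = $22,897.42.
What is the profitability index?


Formula: PI = PV(cash flows) / initial investment
Substituting: PI = $22,897.42 / $20,850.00
PI = 1.0982

1.0982


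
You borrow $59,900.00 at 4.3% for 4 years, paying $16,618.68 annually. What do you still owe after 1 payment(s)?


Formula: Balance = PV*(1+r)^k - PMT*((1+r)^k - 1)/r
Growth: (1 + 0.043)^1 = 1.043
Accumulated factor: ((1+r)^k - 1)/r = 1.0
Balance = $59,900.00 * 1.043 - $16,618.68 * 1.0
Balance = $45,857.02

$45,857.02


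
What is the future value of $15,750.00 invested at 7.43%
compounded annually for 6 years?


Formula: FV = P * (1 + r)^n
Substituting: FV = $15,750.00 * (1 + 0.0743)^6
Growth factor: (1.0743)^6 = 1.537282
FV = $15,750.00 * 1.537282 = $24,212.19

$24,212.19


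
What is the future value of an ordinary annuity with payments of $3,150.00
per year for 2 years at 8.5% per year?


Formula: FV = PMT * ((1+r)^n - 1) / r
Growth factor: (1 + 0.085)^2 = 1.177225
Numerator: 1.177225 - 1 = 0.177225
FV = $3,150.00 * 0.177225 / 0.085 = $6,567.75

$6,567.75


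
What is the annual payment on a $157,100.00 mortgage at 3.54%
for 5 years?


Formula: PMT = PV * r / (1 - (1+r)^(-n))
Denominator: 1 - (1 + 0.0354)^(-5) = 0.159652
Numerator: $157,100.00 * 0.0354 = 5561.34
PMT = 5561.34 / 0.159652 = $34,834.15

$34,834.15


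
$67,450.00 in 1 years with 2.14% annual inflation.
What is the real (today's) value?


Formula: Real value = nominal / (1 + inflation)^years
Price level: (1 + 0.0214)^1 = 1.0214
Real value = $67,450.00 / 1.0214 = $66,036.81

$66,036.81


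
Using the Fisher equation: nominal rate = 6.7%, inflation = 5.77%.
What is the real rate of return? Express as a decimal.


Formula: (1 + r_real) = (1 + r_nom) / (1 + inflation)
Substituting: (1 + r_real) = 1.067 / 1.0577
(1 + r_real) = 1.008793
r_real = 1.008793 - 1 = 0.008793

0.008793


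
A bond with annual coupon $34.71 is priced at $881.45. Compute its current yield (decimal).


Formula: Current yield = annual coupon / price
Substituting: CY = $34.71 / $881.45
CY = 0.039378

0.039378


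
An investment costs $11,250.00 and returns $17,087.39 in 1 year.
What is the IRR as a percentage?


Formula: IRR = C1/C0 - 1
Substituting: IRR = $17,087.39 / $11,250.00 - 1
Ratio: 1.518879 - 1 = 0.518879
IRR = 51.8879%

51.8879%


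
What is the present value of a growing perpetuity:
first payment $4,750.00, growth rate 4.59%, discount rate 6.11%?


Formula: PV = C / (r - g)
Spread: r - g = 0.0611 - 0.0459 = 0.0152
Substituting: PV = $4,750.00 / 0.0152
PV = $312,500.00

$312,500.00


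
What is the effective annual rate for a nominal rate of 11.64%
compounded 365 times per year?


Formula: EAR = (1 + r/m)^m - 1
Period rate: r/m = 0.1164 / 365 = 0.000319
Compounding: (1 + 0.000319)^365 = 1.123424
EAR = 1.123424 - 1 = 0.123424

0.123424


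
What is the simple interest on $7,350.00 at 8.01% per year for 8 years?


Formula: I = P * r * t
Substituting: I = $7,350.00 * 0.0801 * 8
Step: I = $7,350.00 * 0.6408
I = $4,709.88

$4,709.88


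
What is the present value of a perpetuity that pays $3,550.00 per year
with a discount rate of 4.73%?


Formula: PV = C / r
Substituting: PV = $3,550.00 / 0.0473
PV = $75,052.85

$75,052.85


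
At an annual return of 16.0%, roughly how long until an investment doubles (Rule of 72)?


Formula: Years ≈ 72 / r
Substituting: Years ≈ 72 / 16.0
Years ≈ 4.5

4.5 years


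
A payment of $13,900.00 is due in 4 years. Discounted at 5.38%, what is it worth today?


Formula: PV = FV / (1 + r)^n
Substituting: PV = $13,900.00 / (1 + 0.0538)^4
Discount factor: (1.0538)^4 = 1.233198
PV = $13,900.00 / 1.233198 = $11,271.51

$11,271.51


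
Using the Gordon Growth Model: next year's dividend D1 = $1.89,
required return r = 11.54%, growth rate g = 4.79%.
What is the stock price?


Formula: P = D1 / (r - g)
Spread: r - g = 0.1154 - 0.0479 = 0.0675
Substituting: P = $1.89 / 0.0675
P = $28.00

$28.00


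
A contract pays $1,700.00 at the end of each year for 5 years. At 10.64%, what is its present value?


Formula: PV = PMT * (1 - (1+r)^(-n)) / r
Discount factor: (1 + 0.1064)^(-5) = 0.603169
Bracket: 1 - 0.603169 = 0.396831
PV = $1,700.00 * 0.396831 / 0.1064 = $6,340.34

$6,340.34


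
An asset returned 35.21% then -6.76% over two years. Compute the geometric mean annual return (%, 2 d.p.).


Formula: Geometric mean = ((1+r1)*(1+r2))^(1/2) - 1
Product: (1 + 0.3521) * (1 + -0.0676) = 1.3521 * 0.9324 = 1.260698
Square root: 1.260698^0.5 = 1.122808
Geometric mean = 1.122808 - 1 = 0.122808
As percentage: 12.28%

12.28%


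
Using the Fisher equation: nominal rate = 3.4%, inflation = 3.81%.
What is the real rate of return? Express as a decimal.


Formula: (1 + r_real) = (1 + r_nom) / (1 + inflation)
Substituting: (1 + r_real) = 1.034 / 1.0381
(1 + r_real) = 0.99605
r_real = 0.99605 - 1 = -0.00395

-0.00395


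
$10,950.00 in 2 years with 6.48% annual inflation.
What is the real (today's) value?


Formula: Real value = nominal / (1 + inflation)^years
Price level: (1 + 0.0648)^2 = 1.133799
Real value = $10,950.00 / 1.133799 = $9,657.80

$9,657.80


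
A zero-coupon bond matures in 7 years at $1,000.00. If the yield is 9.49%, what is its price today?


Formula: Price = FV / (1 + r)^n
Substituting: Price = $1,000.00 / (1 + 0.0949)^7
Discount factor: (1.0949)^7 = 1.886345
Price = $1,000.00 / 1.886345 = $530.13

$530.13


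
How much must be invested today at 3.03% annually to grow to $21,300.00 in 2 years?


Formula: PV = FV / (1 + r)^n
Substituting: PV = $21,300.00 / (1 + 0.0303)^2
Discount factor: (1.0303)^2 = 1.061518
PV = $21,300.00 / 1.061518 = $20,065.60

$20,065.60


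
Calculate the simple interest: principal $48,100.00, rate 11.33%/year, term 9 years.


Formula: I = P * r * t
Substituting: I = $48,100.00 * 0.1133 * 9
Step: I = $48,100.00 * 1.0197
I = $49,047.57

$49,047.57


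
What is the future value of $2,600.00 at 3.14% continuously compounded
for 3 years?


Formula: FV = P * e^(r*t)
Exponent: r*t = 0.0314 * 3 = 0.0942
e^(0.0942) = 1.098779
FV = $2,600.00 * 1.098779 = $2,856.83

$2,856.83


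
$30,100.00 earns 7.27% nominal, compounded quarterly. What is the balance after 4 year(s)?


Formula: FV = P * (1 + r/m)^(m*t)
Period rate: r/m = 0.0727 / 4 = 0.018175
Total periods: m*t = 4 * 4 = 16
Growth factor: (1 + 0.018175)^16 = 1.334009
FV = $30,100.00 * 1.334009 = $40,153.68

$40,153.68


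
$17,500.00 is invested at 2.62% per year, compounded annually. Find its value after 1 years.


Formula: FV = P * (1 + r)^n
Substituting: FV = $17,500.00 * (1 + 0.0262)^1
Growth factor: (1.0262)^1 = 1.0262
FV = $17,500.00 * 1.0262 = $17,958.50

$17,958.50


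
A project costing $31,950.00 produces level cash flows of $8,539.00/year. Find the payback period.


Formula: Payback = investment / annual cash flow
Substituting: Payback = $31,950.00 / $8,539.00
Payback = 3.7417 years

3.7417 years


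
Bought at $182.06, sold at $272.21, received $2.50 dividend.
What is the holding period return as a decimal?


Formula: HPR = (P1 - P0 + D) / P0
Gain: $272.21 - $182.06 + $2.50 = $92.65
HPR = $92.65 / $182.06 = 0.5089

0.5089


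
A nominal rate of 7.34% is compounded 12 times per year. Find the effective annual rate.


Formula: EAR = (1 + r/m)^m - 1
Period rate: r/m = 0.0734 / 12 = 0.006117
Compounding: (1 + 0.006117)^12 = 1.07592
EAR = 1.07592 - 1 = 0.07592

0.07592


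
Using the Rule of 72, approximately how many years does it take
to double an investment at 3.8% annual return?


Formula: Years ≈ 72 / r
Substituting: Years ≈ 72 / 3.8
Years ≈ 18.9

18.9 years


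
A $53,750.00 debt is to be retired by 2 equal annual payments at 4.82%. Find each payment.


Formula: PMT = PV * r / (1 - (1+r)^(-n))
Denominator: 1 - (1 + 0.0482)^(-2) = 0.089853
Numerator: $53,750.00 * 0.0482 = 2590.75
PMT = 2590.75 / 0.089853 = $28,833.30

$28,833.30


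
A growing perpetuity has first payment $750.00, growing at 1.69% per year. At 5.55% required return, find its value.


Formula: PV = C / (r - g)
Spread: r - g = 0.0555 - 0.0169 = 0.0386
Substituting: PV = $750.00 / 0.0386
PV = $19,430.05

$19,430.05


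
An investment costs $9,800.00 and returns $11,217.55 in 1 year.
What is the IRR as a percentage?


Formula: IRR = C1/C0 - 1
Substituting: IRR = $11,217.55 / $9,800.00 - 1
Ratio: 1.144648 - 1 = 0.144648
IRR = 14.4648%

14.4648%


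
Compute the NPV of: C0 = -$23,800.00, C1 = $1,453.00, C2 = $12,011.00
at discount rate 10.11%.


Formula: NPV = C0 + C1/(1+r) + C2/(1+r)^2
Discount C1: $1,453.00 / (1 + 0.1011) = $1,319.59
Discount C2: $12,011.00 / (1 + 0.1011)^2 = $9,906.62
NPV = -$23,800.00 + $1,319.59 + $9,906.62 = -$12,573.79

-$12,573.79


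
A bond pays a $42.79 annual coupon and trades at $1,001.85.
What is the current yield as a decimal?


Formula: Current yield = annual coupon / price
Substituting: CY = $42.79 / $1,001.85
CY = 0.042711

0.042711


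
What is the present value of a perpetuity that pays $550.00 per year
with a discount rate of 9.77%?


Formula: PV = C / r
Substituting: PV = $550.00 / 0.0977
PV = $5,629.48

$5,629.48


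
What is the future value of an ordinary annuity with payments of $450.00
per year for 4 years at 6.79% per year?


Formula: FV = PMT * ((1+r)^n - 1) / r
Growth factor: (1 + 0.0679)^4 = 1.300536
Numerator: 1.300536 - 1 = 0.300536
FV = $450.00 * 0.300536 / 0.0679 = $1,991.77

$1,991.77


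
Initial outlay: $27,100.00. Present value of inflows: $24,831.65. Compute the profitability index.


Formula: PI = PV(cash flows) / initial investment
Substituting: PI = $24,831.65 / $27,100.00
PI = 0.9163

0.9163


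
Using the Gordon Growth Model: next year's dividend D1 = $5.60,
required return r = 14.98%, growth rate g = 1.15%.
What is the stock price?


Formula: P = D1 / (r - g)
Spread: r - g = 0.1498 - 0.0115 = 0.1383
Substituting: P = $5.60 / 0.1383
P = $40.49

$40.49


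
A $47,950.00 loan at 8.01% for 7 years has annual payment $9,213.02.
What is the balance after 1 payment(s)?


Formula: Balance = PV*(1+r)^k - PMT*((1+r)^k - 1)/r
Growth: (1 + 0.0801)^1 = 1.0801
Accumulated factor: ((1+r)^k - 1)/r = 1.0
Balance = $47,950.00 * 1.0801 - $9,213.02 * 1.0
Balance = $42,577.78

$42,577.78


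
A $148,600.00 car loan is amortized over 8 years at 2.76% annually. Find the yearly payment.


Formula: PMT = PV * r / (1 - (1+r)^(-n))
Denominator: 1 - (1 + 0.0276)^(-8) = 0.19572
Numerator: $148,600.00 * 0.0276 = 4101.36
PMT = 4101.36 / 0.19572 = $20,955.24

$20,955.24


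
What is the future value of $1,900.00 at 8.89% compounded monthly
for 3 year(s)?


Formula: FV = P * (1 + r/m)^(m*t)
Period rate: r/m = 0.0889 / 12 = 0.007408
Total periods: m*t = 12 * 3 = 36
Growth factor: (1 + 0.007408)^36 = 1.304366
FV = $1,900.00 * 1.304366 = $2,478.30

$2,478.30


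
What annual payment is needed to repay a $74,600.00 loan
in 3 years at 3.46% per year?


Formula: PMT = PV * r / (1 - (1+r)^(-n))
Denominator: 1 - (1 + 0.0346)^(-3) = 0.097011
Numerator: $74,600.00 * 0.0346 = 2581.16
PMT = 2581.16 / 0.097011 = $26,606.95

$26,606.95


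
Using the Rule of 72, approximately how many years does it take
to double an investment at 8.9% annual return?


Formula: Years ≈ 72 / r
Substituting: Years ≈ 72 / 8.9
Years ≈ 8.1

8.1 years


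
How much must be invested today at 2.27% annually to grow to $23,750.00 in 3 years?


Formula: PV = FV / (1 + r)^n
Substituting: PV = $23,750.00 / (1 + 0.0227)^3
Discount factor: (1.0227)^3 = 1.069658
PV = $23,750.00 / 1.069658 = $22,203.37

$22,203.37


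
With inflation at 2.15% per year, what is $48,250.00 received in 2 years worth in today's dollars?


Formula: Real value = nominal / (1 + inflation)^years
Price level: (1 + 0.0215)^2 = 1.043462
Real value = $48,250.00 / 1.043462 = $46,240.29

$46,240.29


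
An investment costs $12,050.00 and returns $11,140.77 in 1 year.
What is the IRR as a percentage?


Formula: IRR = C1/C0 - 1
Substituting: IRR = $11,140.77 / $12,050.00 - 1
Ratio: 0.924545 - 1 = -0.075455
IRR = -7.5455%

-7.5455%


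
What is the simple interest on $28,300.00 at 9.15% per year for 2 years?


Formula: I = P * r * t
Substituting: I = $28,300.00 * 0.0915 * 2
Step: I = $28,300.00 * 0.183
I = $5,178.90

$5,178.90


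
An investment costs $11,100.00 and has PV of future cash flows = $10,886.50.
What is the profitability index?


Formula: PI = PV(cash flows) / initial investment
Substituting: PI = $10,886.50 / $11,100.00
PI = 0.9808

0.9808


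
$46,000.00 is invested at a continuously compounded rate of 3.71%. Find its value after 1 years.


Formula: FV = P * e^(r*t)
Exponent: r*t = 0.0371 * 1 = 0.0371
e^(0.0371) = 1.037797
FV = $46,000.00 * 1.037797 = $47,738.65

$47,738.65


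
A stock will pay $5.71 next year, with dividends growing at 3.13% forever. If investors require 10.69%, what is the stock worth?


Formula: P = D1 / (r - g)
Spread: r - g = 0.1069 - 0.0313 = 0.0756
Substituting: P = $5.71 / 0.0756
P = $75.53

$75.53


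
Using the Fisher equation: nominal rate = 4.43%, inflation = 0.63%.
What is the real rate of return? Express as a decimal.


Formula: (1 + r_real) = (1 + r_nom) / (1 + inflation)
Substituting: (1 + r_real) = 1.0443 / 1.0063
(1 + r_real) = 1.037762
r_real = 1.037762 - 1 = 0.037762

0.037762


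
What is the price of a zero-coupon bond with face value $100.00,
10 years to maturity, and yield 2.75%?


Formula: Price = FV / (1 + r)^n
Substituting: Price = $100.00 / (1 + 0.0275)^10
Discount factor: (1.0275)^10 = 1.311651
Price = $100.00 / 1.311651 = $76.24

$76.24


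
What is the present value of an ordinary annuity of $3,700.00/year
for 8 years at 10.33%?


Formula: PV = PMT * (1 - (1+r)^(-n)) / r
Discount factor: (1 + 0.1033)^(-8) = 0.455461
Bracket: 1 - 0.455461 = 0.544539
PV = $3,700.00 * 0.544539 / 0.1033 = $19,504.31

$19,504.31


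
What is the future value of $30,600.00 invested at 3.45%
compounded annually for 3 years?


Formula: FV = P * (1 + r)^n
Substituting: FV = $30,600.00 * (1 + 0.0345)^3
Growth factor: (1.0345)^3 = 1.107112
FV = $30,600.00 * 1.107112 = $33,877.62

$33,877.62


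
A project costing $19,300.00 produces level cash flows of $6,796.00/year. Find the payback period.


Formula: Payback = investment / annual cash flow
Substituting: Payback = $19,300.00 / $6,796.00
Payback = 2.8399 years

2.8399 years


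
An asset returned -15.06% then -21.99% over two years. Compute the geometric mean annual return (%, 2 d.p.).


Formula: Geometric mean = ((1+r1)*(1+r2))^(1/2) - 1
Product: (1 + -0.1506) * (1 + -0.2199) = 0.8494 * 0.7801 = 0.662617
Square root: 0.662617^0.5 = 0.814013
Geometric mean = 0.814013 - 1 = -0.185987
As percentage: -18.60%

-18.60%


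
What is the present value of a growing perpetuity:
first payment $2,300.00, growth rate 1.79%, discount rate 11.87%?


Formula: PV = C / (r - g)
Spread: r - g = 0.1187 - 0.0179 = 0.1008
Substituting: PV = $2,300.00 / 0.1008
PV = $22,817.46

$22,817.46


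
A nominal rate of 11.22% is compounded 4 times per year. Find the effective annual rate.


Formula: EAR = (1 + r/m)^m - 1
Period rate: r/m = 0.1122 / 4 = 0.02805
Compounding: (1 + 0.02805)^4 = 1.11701
EAR = 1.11701 - 1 = 0.11701

0.11701


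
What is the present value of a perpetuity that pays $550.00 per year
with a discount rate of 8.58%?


Formula: PV = C / r
Substituting: PV = $550.00 / 0.0858
PV = $6,410.26

$6,410.26


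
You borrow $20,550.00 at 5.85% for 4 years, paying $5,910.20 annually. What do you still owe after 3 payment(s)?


Formula: Balance = PV*(1+r)^k - PMT*((1+r)^k - 1)/r
Growth: (1 + 0.0585)^3 = 1.185967
Accumulated factor: ((1+r)^k - 1)/r = 3.178922
Balance = $20,550.00 * 1.185967 - $5,910.20 * 3.178922
Balance = $5,583.55

$5,583.55


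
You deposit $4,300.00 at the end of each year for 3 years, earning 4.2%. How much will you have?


Formula: FV = PMT * ((1+r)^n - 1) / r
Growth factor: (1 + 0.042)^3 = 1.131366
Numerator: 1.131366 - 1 = 0.131366
FV = $4,300.00 * 0.131366 / 0.042 = $13,449.39

$13,449.39


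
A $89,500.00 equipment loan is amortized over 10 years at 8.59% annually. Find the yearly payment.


Formula: PMT = PV * r / (1 - (1+r)^(-n))
Denominator: 1 - (1 + 0.0859)^(-10) = 0.561367
Numerator: $89,500.00 * 0.0859 = 7688.05
PMT = 7688.05 / 0.561367 = $13,695.24

$13,695.24


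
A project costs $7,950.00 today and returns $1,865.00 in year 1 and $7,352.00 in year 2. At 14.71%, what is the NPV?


Formula: NPV = C0 + C1/(1+r) + C2/(1+r)^2
Discount C1: $1,865.00 / (1 + 0.1471) = $1,625.84
Discount C2: $7,352.00 / (1 + 0.1471)^2 = $5,587.31
NPV = -$7,950.00 + $1,625.84 + $5,587.31 = -$736.85

-$736.85


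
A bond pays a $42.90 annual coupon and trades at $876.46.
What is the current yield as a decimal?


Formula: Current yield = annual coupon / price
Substituting: CY = $42.90 / $876.46
CY = 0.048947

0.048947


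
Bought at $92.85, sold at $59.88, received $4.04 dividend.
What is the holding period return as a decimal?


Formula: HPR = (P1 - P0 + D) / P0
Gain: $59.88 - $92.85 + $4.04 = -$28.93
HPR = -$28.93 / $92.85 = -0.3116

-0.3116


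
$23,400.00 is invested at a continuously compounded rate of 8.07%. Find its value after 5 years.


Formula: FV = P * e^(r*t)
Exponent: r*t = 0.0807 * 5 = 0.4035
e^(0.4035) = 1.497055
FV = $23,400.00 * 1.497055 = $35,031.09

$35,031.09


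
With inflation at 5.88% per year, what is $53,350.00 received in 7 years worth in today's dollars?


Formula: Real value = nominal / (1 + inflation)^years
Price level: (1 + 0.0588)^7 = 1.491755
Real value = $53,350.00 / 1.491755 = $35,763.24

$35,763.24
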